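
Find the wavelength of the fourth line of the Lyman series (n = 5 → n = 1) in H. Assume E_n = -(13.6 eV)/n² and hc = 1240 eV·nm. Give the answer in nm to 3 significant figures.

95.0 nm

The Lyman series terminates on n_f = 1; the fourth line has n_i = 1+4 = 5.
ΔE = 13.60 × (1/1² − 1/5²) = 13.06 eV.
λ = 1240 / 13.06 = 95.0 nm.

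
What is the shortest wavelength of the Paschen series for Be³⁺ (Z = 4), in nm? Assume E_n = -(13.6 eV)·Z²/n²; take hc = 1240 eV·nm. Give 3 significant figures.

51.3 nm

The Paschen series has lower level n_f = 3; the series limit corresponds to n_i → ∞.
ΔE_max = 13.6 × 16 / 3² = 24.18 eV.
λ_min = 1240 / 24.18 = 51.3 nm.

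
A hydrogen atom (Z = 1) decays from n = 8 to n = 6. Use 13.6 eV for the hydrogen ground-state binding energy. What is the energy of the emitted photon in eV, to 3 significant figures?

0.165 eV

E_8 = −13.60/64 = −0.2125 eV and E_6 = −13.60/36 = −0.3778 eV.
The photon energy is |E_8 − E_6| = 0.165 eV.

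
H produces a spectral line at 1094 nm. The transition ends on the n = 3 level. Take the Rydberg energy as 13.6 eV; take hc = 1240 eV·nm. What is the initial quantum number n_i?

The photon energy is ΔE = hc/λ = 1240 / 1094 = 1.133 eV.
With Z = 1, ΔE = 13.60 × (1/n_f² − 1/n_i²), so 1/n_f² − 1/n_i² = 0.08334.
With n_f = 3: 1/n_i² = 1/9 − 0.08334 = 0.02777, so n_i ≈ 6.00.

n_i = 6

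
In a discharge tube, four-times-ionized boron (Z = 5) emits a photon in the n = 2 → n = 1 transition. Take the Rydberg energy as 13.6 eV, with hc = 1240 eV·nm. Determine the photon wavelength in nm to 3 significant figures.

For Z = 5 the level energies scale as Z², so the effective Rydberg energy is 13.6 × 25 = 340.0 eV.
ΔE = 340.0 × (1/1² − 1/2²) = 340.0 × 0.7500 = 255.0 eV.
λ = hc/ΔE = 1240 / 255.0 = 4.86 nm.

4.86 nm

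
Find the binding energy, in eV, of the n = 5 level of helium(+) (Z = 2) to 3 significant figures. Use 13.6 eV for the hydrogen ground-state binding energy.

2.18 eV

E_n = −13.6 Z²/n² = −54.40/n² eV for Z = 2.
E_5 = −54.40/25 = −2.18 eV, so ionization (to E = 0) requires 2.18 eV.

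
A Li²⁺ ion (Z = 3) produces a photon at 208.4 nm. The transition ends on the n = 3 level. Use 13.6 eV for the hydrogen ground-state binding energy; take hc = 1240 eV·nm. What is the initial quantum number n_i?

n_i = 4

The photon energy is ΔE = hc/λ = 1240 / 208.4 = 5.950 eV.
With Z = 3, ΔE = 122.4 × (1/n_f² − 1/n_i²), so 1/n_f² − 1/n_i² = 0.04861.
With n_f = 3: 1/n_i² = 1/9 − 0.04861 = 0.06250, so n_i ≈ 4.00.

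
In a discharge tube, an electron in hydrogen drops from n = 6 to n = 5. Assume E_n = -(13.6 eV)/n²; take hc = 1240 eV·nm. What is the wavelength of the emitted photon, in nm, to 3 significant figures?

ΔE = 13.60 × (1/5² − 1/6²) = 13.60 × 0.01222 = 0.1662 eV.
λ = hc/ΔE = 1240 / 0.1662 = 7460 nm.

7460 nm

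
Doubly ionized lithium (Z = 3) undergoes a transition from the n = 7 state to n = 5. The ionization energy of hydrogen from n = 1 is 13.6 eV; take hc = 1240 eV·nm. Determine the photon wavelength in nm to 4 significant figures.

517.1 nm

For Z = 3 the level energies scale as Z², so the effective Rydberg energy is 13.6 × 9 = 122.4 eV.
ΔE = 122.4 × (1/5² − 1/7²) = 122.4 × 0.01959 = 2.398 eV.
λ = hc/ΔE = 1240 / 2.398 = 517.1 nm.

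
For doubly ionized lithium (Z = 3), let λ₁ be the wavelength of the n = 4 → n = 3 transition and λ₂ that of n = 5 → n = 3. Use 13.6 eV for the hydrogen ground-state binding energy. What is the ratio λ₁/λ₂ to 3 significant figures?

λ ∝ 1/ΔE ∝ 1/(1/n_f² − 1/n_i²), and the Z² and hc factors cancel in the ratio.
λ₁/λ₂ = (1/3² − 1/5²)/(1/3² − 1/4²) = 0.07111/0.04861 = 1.46.

1.46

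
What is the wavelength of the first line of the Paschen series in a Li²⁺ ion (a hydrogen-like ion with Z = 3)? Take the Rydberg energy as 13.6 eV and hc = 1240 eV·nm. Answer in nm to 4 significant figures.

The Paschen series terminates on n_f = 3; the first line has n_i = 3+1 = 4.
ΔE = 122.4 × (1/3² − 1/4²) = 5.950 eV.
λ = 1240 / 5.950 = 208.4 nm.

208.4 nm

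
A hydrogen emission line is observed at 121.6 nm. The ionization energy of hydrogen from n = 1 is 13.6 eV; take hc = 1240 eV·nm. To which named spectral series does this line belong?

Lyman

ΔE = 1240/121.6 = 10.20 eV.
This matches 13.6 × (1/1² − 1/2²), so n_f = 1: the Lyman series.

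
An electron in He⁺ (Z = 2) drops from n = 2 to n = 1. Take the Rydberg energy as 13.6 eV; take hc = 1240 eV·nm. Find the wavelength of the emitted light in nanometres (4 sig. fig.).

For Z = 2 the level energies scale as Z², so the effective Rydberg energy is 13.6 × 4 = 54.40 eV.
ΔE = 54.40 × (1/1² − 1/2²) = 54.40 × 0.7500 = 40.80 eV.
λ = hc/ΔE = 1240 / 40.80 = 30.39 nm.

30.39 nm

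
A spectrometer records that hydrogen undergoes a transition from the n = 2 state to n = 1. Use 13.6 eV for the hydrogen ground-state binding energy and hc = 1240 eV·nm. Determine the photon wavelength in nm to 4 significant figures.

121.6 nm

ΔE = 13.60 × (1/1² − 1/2²) = 13.60 × 0.7500 = 10.20 eV.
λ = hc/ΔE = 1240 / 10.20 = 121.6 nm.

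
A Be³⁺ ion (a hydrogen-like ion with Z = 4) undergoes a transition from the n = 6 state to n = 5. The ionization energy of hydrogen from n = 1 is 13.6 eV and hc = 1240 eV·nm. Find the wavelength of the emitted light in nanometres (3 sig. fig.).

466 nm

For Z = 4 the level energies scale as Z², so the effective Rydberg energy is 13.6 × 16 = 217.6 eV.
ΔE = 217.6 × (1/5² − 1/6²) = 217.6 × 0.01222 = 2.660 eV.
λ = hc/ΔE = 1240 / 2.660 = 466 nm.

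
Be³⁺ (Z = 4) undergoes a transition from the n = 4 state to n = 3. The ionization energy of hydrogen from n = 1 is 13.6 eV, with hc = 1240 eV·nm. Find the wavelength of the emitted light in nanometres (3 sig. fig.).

For Z = 4 the level energies scale as Z², so the effective Rydberg energy is 13.6 × 16 = 217.6 eV.
ΔE = 217.6 × (1/3² − 1/4²) = 217.6 × 0.04861 = 10.58 eV.
λ = hc/ΔE = 1240 / 10.58 = 117 nm.

117 nm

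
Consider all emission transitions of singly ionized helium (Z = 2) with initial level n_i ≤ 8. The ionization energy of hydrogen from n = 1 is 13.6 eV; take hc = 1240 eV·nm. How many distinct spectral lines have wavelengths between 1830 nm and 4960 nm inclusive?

4

Enumerate all n_i → n_f pairs with 1 ≤ n_f < n_i ≤ 8 and compute λ = 1240 / [13.6·4·(1/n_f² − 1/n_i²)].
Lines falling in [1830, 4960] nm: 6→5 (1865 nm), 8→6 (1876 nm), 7→6 (3093 nm), 8→7 (4765 nm).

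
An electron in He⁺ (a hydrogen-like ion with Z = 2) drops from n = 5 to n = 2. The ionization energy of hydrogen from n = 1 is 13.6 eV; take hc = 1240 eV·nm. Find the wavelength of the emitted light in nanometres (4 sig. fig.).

For Z = 2 the level energies scale as Z², so the effective Rydberg energy is 13.6 × 4 = 54.40 eV.
ΔE = 54.40 × (1/2² − 1/5²) = 54.40 × 0.2100 = 11.42 eV.
λ = hc/ΔE = 1240 / 11.42 = 108.5 nm.

108.5 nm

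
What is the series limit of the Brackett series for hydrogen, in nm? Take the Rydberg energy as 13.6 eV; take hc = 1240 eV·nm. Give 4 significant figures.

1459 nm

The Brackett series has lower level n_f = 4; the series limit corresponds to n_i → ∞.
ΔE_max = 13.6 × 1 / 4² = 0.8500 eV.
λ_min = 1240 / 0.8500 = 1459 nm.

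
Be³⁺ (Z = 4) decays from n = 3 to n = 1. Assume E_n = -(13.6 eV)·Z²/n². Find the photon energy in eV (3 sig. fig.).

The Bohr energies scale as Z², so for Z = 4: E_n = −217.6/n² eV.
E_3 = −217.6/9 = −24.18 eV and E_1 = −217.6/1 = −217.6 eV.
The photon energy is |E_3 − E_1| = 193 eV.

193 eV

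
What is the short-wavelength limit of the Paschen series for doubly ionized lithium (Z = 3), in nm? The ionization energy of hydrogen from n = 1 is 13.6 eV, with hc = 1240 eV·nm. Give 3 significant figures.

91.2 nm

The Paschen series has lower level n_f = 3; the series limit corresponds to n_i → ∞.
ΔE_max = 13.6 × 9 / 3² = 13.60 eV.
λ_min = 1240 / 13.60 = 91.2 nm.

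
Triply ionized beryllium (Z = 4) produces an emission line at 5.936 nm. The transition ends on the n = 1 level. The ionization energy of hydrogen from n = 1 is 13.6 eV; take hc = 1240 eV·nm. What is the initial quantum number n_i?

The photon energy is ΔE = hc/λ = 1240 / 5.936 = 208.9 eV.
With Z = 4, ΔE = 217.6 × (1/n_f² − 1/n_i²), so 1/n_f² − 1/n_i² = 0.9600.
With n_f = 1: 1/n_i² = 1/1 − 0.9600 = 0.04001, so n_i ≈ 5.00.

n_i = 5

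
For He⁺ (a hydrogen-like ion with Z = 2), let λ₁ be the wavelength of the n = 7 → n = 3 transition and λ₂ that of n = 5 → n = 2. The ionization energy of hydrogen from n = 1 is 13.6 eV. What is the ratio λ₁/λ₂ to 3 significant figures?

2.32

λ ∝ 1/ΔE ∝ 1/(1/n_f² − 1/n_i²), and the Z² and hc factors cancel in the ratio.
λ₁/λ₂ = (1/2² − 1/5²)/(1/3² − 1/7²) = 0.2100/0.09070 = 2.32.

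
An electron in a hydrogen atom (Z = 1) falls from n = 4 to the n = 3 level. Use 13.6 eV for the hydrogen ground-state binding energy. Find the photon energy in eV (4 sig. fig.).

0.6611 eV

E_4 = −13.60/16 = −0.8500 eV and E_3 = −13.60/9 = −1.511 eV.
The photon energy is |E_4 − E_3| = 0.6611 eV.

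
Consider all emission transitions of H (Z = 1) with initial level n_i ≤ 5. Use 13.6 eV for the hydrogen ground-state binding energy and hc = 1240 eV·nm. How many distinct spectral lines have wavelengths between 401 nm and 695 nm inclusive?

Enumerate all n_i → n_f pairs with 1 ≤ n_f < n_i ≤ 5 and compute λ = 1240 / [13.6·1·(1/n_f² − 1/n_i²)].
Lines falling in [401, 695] nm: 5→2 (434.2 nm), 4→2 (486.3 nm), 3→2 (656.5 nm).

3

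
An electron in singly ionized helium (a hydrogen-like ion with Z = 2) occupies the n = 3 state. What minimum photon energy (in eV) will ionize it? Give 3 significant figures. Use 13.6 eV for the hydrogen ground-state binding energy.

6.04 eV

E_n = −13.6 Z²/n² = −54.40/n² eV for Z = 2.
E_3 = −54.40/9 = −6.04 eV, so ionization (to E = 0) requires 6.04 eV.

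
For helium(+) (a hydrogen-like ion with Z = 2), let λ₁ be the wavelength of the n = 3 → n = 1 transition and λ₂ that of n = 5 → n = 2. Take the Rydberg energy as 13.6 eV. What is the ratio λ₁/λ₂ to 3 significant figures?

λ ∝ 1/ΔE ∝ 1/(1/n_f² − 1/n_i²), and the Z² and hc factors cancel in the ratio.
λ₁/λ₂ = (1/2² − 1/5²)/(1/1² − 1/3²) = 0.2100/0.8889 = 0.236.

0.236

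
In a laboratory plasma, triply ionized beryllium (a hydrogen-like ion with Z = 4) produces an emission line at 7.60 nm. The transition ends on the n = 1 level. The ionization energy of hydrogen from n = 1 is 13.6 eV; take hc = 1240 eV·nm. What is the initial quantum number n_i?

n_i = 2

The photon energy is ΔE = hc/λ = 1240 / 7.60 = 163.2 eV.
With Z = 4, ΔE = 217.6 × (1/n_f² − 1/n_i²), so 1/n_f² − 1/n_i² = 0.7498.
With n_f = 1: 1/n_i² = 1/1 − 0.7498 = 0.2502, so n_i ≈ 2.00.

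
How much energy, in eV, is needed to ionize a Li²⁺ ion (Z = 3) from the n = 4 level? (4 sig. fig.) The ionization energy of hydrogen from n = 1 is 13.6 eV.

E_n = −13.6 Z²/n² = −122.4/n² eV for Z = 3.
E_4 = −122.4/16 = −7.650 eV, so ionization (to E = 0) requires 7.650 eV.

7.650 eV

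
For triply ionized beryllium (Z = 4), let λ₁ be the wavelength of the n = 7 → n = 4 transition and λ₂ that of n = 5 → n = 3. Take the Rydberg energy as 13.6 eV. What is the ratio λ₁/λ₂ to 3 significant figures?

λ ∝ 1/ΔE ∝ 1/(1/n_f² − 1/n_i²), and the Z² and hc factors cancel in the ratio.
λ₁/λ₂ = (1/3² − 1/5²)/(1/4² − 1/7²) = 0.07111/0.04209 = 1.69.

1.69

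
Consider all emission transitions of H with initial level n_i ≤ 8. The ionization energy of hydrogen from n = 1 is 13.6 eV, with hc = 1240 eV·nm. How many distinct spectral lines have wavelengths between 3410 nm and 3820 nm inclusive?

1

Enumerate all n_i → n_f pairs with 1 ≤ n_f < n_i ≤ 8 and compute λ = 1240 / [13.6·1·(1/n_f² − 1/n_i²)].
Lines falling in [3410, 3820] nm: 8→5 (3741 nm).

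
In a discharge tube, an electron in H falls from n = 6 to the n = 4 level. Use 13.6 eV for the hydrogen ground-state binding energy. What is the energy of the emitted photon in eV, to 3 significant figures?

0.472 eV

E_6 = −13.60/36 = −0.3778 eV and E_4 = −13.60/16 = −0.8500 eV.
The photon energy is |E_6 − E_4| = 0.472 eV.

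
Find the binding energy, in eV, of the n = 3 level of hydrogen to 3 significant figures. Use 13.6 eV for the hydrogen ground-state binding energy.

E_3 = −13.60/9 = −1.51 eV, so ionization (to E = 0) requires 1.51 eV.

1.51 eV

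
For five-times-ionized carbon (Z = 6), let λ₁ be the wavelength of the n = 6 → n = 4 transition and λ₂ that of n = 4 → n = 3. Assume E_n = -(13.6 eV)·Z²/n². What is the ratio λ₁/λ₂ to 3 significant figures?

λ ∝ 1/ΔE ∝ 1/(1/n_f² − 1/n_i²), and the Z² and hc factors cancel in the ratio.
λ₁/λ₂ = (1/3² − 1/4²)/(1/4² − 1/6²) = 0.04861/0.03472 = 1.40.

1.40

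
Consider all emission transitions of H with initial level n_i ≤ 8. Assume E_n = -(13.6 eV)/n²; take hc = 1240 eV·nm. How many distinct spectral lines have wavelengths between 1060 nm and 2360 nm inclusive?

5

Enumerate all n_i → n_f pairs with 1 ≤ n_f < n_i ≤ 8 and compute λ = 1240 / [13.6·1·(1/n_f² − 1/n_i²)].
Lines falling in [1060, 2360] nm: 6→3 (1094 nm), 5→3 (1282 nm), 4→3 (1876 nm), 8→4 (1945 nm), 7→4 (2166 nm).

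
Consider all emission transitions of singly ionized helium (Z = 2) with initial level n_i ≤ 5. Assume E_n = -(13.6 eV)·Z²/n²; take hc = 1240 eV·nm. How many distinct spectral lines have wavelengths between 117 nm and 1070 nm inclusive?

5

Enumerate all n_i → n_f pairs with 1 ≤ n_f < n_i ≤ 5 and compute λ = 1240 / [13.6·4·(1/n_f² − 1/n_i²)].
Lines falling in [117, 1070] nm: 4→2 (121.6 nm), 3→2 (164.1 nm), 5→3 (320.5 nm), 4→3 (468.9 nm), 5→4 (1013 nm).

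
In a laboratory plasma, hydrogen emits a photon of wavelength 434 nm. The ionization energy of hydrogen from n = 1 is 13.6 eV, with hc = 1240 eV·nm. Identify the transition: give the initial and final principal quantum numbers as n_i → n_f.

n_i = 5, n_f = 2

The photon energy is ΔE = hc/λ = 1240 / 434 = 2.857 eV.
With Z = 1, ΔE = 13.60 × (1/n_f² − 1/n_i²), so 1/n_f² − 1/n_i² = 0.2101.
Trying n_f = 2 gives 1/n_i² = 0.03992, i.e. n_i ≈ 5; this pair matches.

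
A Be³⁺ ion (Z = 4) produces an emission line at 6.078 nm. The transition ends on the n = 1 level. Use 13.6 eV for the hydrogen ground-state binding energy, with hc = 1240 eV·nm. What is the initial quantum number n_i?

n_i = 4

The photon energy is ΔE = hc/λ = 1240 / 6.078 = 204.0 eV.
With Z = 4, ΔE = 217.6 × (1/n_f² − 1/n_i²), so 1/n_f² − 1/n_i² = 0.9376.
With n_f = 1: 1/n_i² = 1/1 − 0.9376 = 0.06243, so n_i ≈ 4.00.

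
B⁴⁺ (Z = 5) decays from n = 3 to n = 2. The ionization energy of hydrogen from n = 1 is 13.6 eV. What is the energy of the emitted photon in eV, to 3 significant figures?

47.2 eV

The Bohr energies scale as Z², so for Z = 5: E_n = −340.0/n² eV.
E_3 = −340.0/9 = −37.78 eV and E_2 = −340.0/4 = −85.00 eV.
The photon energy is |E_3 − E_2| = 47.2 eV.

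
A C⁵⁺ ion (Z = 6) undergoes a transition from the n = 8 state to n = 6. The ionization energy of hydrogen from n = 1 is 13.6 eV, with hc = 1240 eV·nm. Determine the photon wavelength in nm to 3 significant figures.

208 nm

For Z = 6 the level energies scale as Z², so the effective Rydberg energy is 13.6 × 36 = 489.6 eV.
ΔE = 489.6 × (1/6² − 1/8²) = 489.6 × 0.01215 = 5.950 eV.
λ = hc/ΔE = 1240 / 5.950 = 208 nm.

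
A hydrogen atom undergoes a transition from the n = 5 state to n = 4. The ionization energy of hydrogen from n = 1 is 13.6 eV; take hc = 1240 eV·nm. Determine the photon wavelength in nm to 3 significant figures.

ΔE = 13.60 × (1/4² − 1/5²) = 13.60 × 0.02250 = 0.3060 eV.
λ = hc/ΔE = 1240 / 0.3060 = 4050 nm.

4050 nm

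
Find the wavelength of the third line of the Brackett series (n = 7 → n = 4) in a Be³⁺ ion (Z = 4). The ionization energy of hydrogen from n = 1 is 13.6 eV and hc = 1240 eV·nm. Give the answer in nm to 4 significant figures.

135.4 nm

The Brackett series terminates on n_f = 4; the third line has n_i = 4+3 = 7.
ΔE = 217.6 × (1/4² − 1/7²) = 9.159 eV.
λ = 1240 / 9.159 = 135.4 nm.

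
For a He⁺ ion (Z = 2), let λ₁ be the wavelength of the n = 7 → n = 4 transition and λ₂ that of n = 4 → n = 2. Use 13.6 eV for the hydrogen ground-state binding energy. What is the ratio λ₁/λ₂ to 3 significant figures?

λ ∝ 1/ΔE ∝ 1/(1/n_f² − 1/n_i²), and the Z² and hc factors cancel in the ratio.
λ₁/λ₂ = (1/2² − 1/4²)/(1/4² − 1/7²) = 0.1875/0.04209 = 4.45.

4.45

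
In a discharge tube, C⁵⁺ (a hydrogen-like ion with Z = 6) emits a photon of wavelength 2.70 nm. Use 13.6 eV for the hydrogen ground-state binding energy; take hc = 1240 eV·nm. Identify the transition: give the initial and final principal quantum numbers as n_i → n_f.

The photon energy is ΔE = hc/λ = 1240 / 2.70 = 459.3 eV.
With Z = 6, ΔE = 489.6 × (1/n_f² − 1/n_i²), so 1/n_f² − 1/n_i² = 0.9380.
Trying n_f = 1 gives 1/n_i² = 0.06197, i.e. n_i ≈ 4; this pair matches.

n_i = 4, n_f = 1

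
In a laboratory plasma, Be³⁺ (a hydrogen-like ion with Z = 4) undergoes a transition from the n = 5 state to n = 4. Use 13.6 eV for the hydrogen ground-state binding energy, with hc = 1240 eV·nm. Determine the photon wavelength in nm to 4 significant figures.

253.3 nm

For Z = 4 the level energies scale as Z², so the effective Rydberg energy is 13.6 × 16 = 217.6 eV.
ΔE = 217.6 × (1/4² − 1/5²) = 217.6 × 0.02250 = 4.896 eV.
λ = hc/ΔE = 1240 / 4.896 = 253.3 nm.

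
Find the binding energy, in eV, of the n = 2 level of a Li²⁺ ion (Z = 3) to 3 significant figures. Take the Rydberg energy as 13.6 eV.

30.6 eV

E_n = −13.6 Z²/n² = −122.4/n² eV for Z = 3.
E_2 = −122.4/4 = −30.6 eV, so ionization (to E = 0) requires 30.6 eV.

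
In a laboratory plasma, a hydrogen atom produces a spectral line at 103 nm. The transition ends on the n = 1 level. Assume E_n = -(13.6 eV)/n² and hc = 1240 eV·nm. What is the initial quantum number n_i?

The photon energy is ΔE = hc/λ = 1240 / 103 = 12.04 eV.
With Z = 1, ΔE = 13.60 × (1/n_f² − 1/n_i²), so 1/n_f² − 1/n_i² = 0.8852.
With n_f = 1: 1/n_i² = 1/1 − 0.8852 = 0.1148, so n_i ≈ 2.95.

n_i = 3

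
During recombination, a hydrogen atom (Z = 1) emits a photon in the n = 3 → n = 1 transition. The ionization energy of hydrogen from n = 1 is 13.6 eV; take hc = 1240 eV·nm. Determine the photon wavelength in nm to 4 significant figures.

ΔE = 13.60 × (1/1² − 1/3²) = 13.60 × 0.8889 = 12.09 eV.
λ = hc/ΔE = 1240 / 12.09 = 102.6 nm.

102.6 nm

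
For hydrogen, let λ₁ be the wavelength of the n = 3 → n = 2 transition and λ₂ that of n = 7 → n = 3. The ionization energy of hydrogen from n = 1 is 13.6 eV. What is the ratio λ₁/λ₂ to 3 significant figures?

λ ∝ 1/ΔE ∝ 1/(1/n_f² − 1/n_i²), and the Z² and hc factors cancel in the ratio.
λ₁/λ₂ = (1/3² − 1/7²)/(1/2² − 1/3²) = 0.09070/0.1389 = 0.653.

0.653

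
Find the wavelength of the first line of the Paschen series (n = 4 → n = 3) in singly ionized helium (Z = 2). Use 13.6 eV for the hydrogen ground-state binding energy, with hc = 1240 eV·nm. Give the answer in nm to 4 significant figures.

468.9 nm

The Paschen series terminates on n_f = 3; the first line has n_i = 3+1 = 4.
ΔE = 54.40 × (1/3² − 1/4²) = 2.644 eV.
λ = 1240 / 2.644 = 468.9 nm.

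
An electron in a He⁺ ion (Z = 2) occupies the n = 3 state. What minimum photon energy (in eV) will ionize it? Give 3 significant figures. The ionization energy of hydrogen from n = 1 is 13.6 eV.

6.04 eV

E_n = −13.6 Z²/n² = −54.40/n² eV for Z = 2.
E_3 = −54.40/9 = −6.04 eV, so ionization (to E = 0) requires 6.04 eV.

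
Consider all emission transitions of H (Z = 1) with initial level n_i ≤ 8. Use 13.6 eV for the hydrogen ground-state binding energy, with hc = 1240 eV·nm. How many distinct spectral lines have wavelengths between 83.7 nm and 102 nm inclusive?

5

Enumerate all n_i → n_f pairs with 1 ≤ n_f < n_i ≤ 8 and compute λ = 1240 / [13.6·1·(1/n_f² − 1/n_i²)].
Lines falling in [83.7, 102] nm: 8→1 (92.62 nm), 7→1 (93.08 nm), 6→1 (93.78 nm), 5→1 (94.98 nm), 4→1 (97.25 nm).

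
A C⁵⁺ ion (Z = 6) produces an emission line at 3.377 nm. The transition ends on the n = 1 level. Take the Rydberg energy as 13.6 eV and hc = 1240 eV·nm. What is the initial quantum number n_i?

The photon energy is ΔE = hc/λ = 1240 / 3.377 = 367.2 eV.
With Z = 6, ΔE = 489.6 × (1/n_f² − 1/n_i²), so 1/n_f² − 1/n_i² = 0.7500.
With n_f = 1: 1/n_i² = 1/1 − 0.7500 = 0.2500, so n_i ≈ 2.00.

n_i = 2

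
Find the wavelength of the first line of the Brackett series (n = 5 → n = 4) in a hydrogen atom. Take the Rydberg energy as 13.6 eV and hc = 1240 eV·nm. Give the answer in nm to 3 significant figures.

The Brackett series terminates on n_f = 4; the first line has n_i = 4+1 = 5.
ΔE = 13.60 × (1/4² − 1/5²) = 0.3060 eV.
λ = 1240 / 0.3060 = 4050 nm.

4050 nm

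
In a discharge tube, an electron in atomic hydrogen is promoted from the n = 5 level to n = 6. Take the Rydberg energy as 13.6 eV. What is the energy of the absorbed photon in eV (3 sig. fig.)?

E_6 = −13.60/36 = −0.3778 eV and E_5 = −13.60/25 = −0.5440 eV.
The photon energy is |E_6 − E_5| = 0.166 eV.

0.166 eV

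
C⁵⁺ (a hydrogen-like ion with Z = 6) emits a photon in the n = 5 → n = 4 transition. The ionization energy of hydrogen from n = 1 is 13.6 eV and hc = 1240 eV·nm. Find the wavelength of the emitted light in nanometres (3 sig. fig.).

For Z = 6 the level energies scale as Z², so the effective Rydberg energy is 13.6 × 36 = 489.6 eV.
ΔE = 489.6 × (1/4² − 1/5²) = 489.6 × 0.02250 = 11.02 eV.
λ = hc/ΔE = 1240 / 11.02 = 113 nm.

113 nm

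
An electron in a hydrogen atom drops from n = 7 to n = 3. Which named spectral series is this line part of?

Paschen

The series is set by the lower level: n_f = 3 is the Paschen series.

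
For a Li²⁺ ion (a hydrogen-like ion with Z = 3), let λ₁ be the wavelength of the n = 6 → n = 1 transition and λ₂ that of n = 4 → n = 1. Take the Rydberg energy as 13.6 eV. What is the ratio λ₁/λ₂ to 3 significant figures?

0.964

λ ∝ 1/ΔE ∝ 1/(1/n_f² − 1/n_i²), and the Z² and hc factors cancel in the ratio.
λ₁/λ₂ = (1/1² − 1/4²)/(1/1² − 1/6²) = 0.9375/0.9722 = 0.964.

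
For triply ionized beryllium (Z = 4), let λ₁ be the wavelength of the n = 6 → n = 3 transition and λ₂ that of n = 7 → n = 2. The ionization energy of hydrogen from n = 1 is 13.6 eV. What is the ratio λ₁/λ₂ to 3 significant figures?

2.76

λ ∝ 1/ΔE ∝ 1/(1/n_f² − 1/n_i²), and the Z² and hc factors cancel in the ratio.
λ₁/λ₂ = (1/2² − 1/7²)/(1/3² − 1/6²) = 0.2296/0.08333 = 2.76.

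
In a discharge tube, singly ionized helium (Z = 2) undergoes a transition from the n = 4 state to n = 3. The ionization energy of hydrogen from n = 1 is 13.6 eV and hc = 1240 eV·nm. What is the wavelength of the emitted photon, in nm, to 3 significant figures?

For Z = 2 the level energies scale as Z², so the effective Rydberg energy is 13.6 × 4 = 54.40 eV.
ΔE = 54.40 × (1/3² − 1/4²) = 54.40 × 0.04861 = 2.644 eV.
λ = hc/ΔE = 1240 / 2.644 = 469 nm.

469 nm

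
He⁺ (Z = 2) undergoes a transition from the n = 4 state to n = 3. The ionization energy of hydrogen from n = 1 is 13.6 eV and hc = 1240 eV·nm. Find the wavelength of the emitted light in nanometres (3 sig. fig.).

For Z = 2 the level energies scale as Z², so the effective Rydberg energy is 13.6 × 4 = 54.40 eV.
ΔE = 54.40 × (1/3² − 1/4²) = 54.40 × 0.04861 = 2.644 eV.
λ = hc/ΔE = 1240 / 2.644 = 469 nm.

469 nm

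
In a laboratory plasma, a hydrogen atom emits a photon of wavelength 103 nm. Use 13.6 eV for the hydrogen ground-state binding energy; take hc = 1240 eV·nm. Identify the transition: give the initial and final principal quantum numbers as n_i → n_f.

The photon energy is ΔE = hc/λ = 1240 / 103 = 12.04 eV.
With Z = 1, ΔE = 13.60 × (1/n_f² − 1/n_i²), so 1/n_f² − 1/n_i² = 0.8852.
Trying n_f = 1 gives 1/n_i² = 0.1148, i.e. n_i ≈ 3; this pair matches.

n_i = 3, n_f = 1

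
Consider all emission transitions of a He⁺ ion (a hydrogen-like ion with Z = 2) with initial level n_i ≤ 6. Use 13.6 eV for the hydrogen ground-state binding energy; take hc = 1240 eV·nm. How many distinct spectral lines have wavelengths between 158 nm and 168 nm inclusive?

1

Enumerate all n_i → n_f pairs with 1 ≤ n_f < n_i ≤ 6 and compute λ = 1240 / [13.6·4·(1/n_f² − 1/n_i²)].
Lines falling in [158, 168] nm: 3→2 (164.1 nm).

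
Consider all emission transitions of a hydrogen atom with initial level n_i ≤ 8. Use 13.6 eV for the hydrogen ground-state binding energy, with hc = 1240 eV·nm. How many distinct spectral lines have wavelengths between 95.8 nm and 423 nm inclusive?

Enumerate all n_i → n_f pairs with 1 ≤ n_f < n_i ≤ 8 and compute λ = 1240 / [13.6·1·(1/n_f² − 1/n_i²)].
Lines falling in [95.8, 423] nm: 4→1 (97.25 nm), 3→1 (102.6 nm), 2→1 (121.6 nm), 8→2 (389.0 nm), 7→2 (397.1 nm), 6→2 (410.3 nm).

6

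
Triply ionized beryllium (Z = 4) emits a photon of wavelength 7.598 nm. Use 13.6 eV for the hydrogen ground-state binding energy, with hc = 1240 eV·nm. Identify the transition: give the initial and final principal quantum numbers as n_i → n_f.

n_i = 2, n_f = 1

The photon energy is ΔE = hc/λ = 1240 / 7.598 = 163.2 eV.
With Z = 4, ΔE = 217.6 × (1/n_f² − 1/n_i²), so 1/n_f² − 1/n_i² = 0.7500.
Trying n_f = 1 gives 1/n_i² = 0.2500, i.e. n_i ≈ 2; this pair matches.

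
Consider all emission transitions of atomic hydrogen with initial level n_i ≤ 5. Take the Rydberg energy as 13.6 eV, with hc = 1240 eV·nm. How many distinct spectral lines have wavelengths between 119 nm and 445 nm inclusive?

2

Enumerate all n_i → n_f pairs with 1 ≤ n_f < n_i ≤ 5 and compute λ = 1240 / [13.6·1·(1/n_f² − 1/n_i²)].
Lines falling in [119, 445] nm: 2→1 (121.6 nm), 5→2 (434.2 nm).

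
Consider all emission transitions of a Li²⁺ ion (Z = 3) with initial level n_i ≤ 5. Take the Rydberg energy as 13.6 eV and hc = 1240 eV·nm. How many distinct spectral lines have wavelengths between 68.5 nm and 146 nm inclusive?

Enumerate all n_i → n_f pairs with 1 ≤ n_f < n_i ≤ 5 and compute λ = 1240 / [13.6·9·(1/n_f² − 1/n_i²)].
Lines falling in [68.5, 146] nm: 3→2 (72.94 nm), 5→3 (142.5 nm).

2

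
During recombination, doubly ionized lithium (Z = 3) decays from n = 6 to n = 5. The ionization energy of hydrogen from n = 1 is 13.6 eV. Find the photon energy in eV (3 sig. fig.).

1.50 eV

The Bohr energies scale as Z², so for Z = 3: E_n = −122.4/n² eV.
E_6 = −122.4/36 = −3.400 eV and E_5 = −122.4/25 = −4.896 eV.
The photon energy is |E_6 − E_5| = 1.50 eV.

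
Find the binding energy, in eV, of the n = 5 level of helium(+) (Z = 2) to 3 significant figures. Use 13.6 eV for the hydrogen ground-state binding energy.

E_n = −13.6 Z²/n² = −54.40/n² eV for Z = 2.
E_5 = −54.40/25 = −2.18 eV, so ionization (to E = 0) requires 2.18 eV.

2.18 eV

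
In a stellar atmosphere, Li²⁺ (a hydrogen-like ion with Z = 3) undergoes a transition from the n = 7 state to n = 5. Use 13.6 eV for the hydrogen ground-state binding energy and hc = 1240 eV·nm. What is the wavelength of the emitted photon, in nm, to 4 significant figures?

517.1 nm

For Z = 3 the level energies scale as Z², so the effective Rydberg energy is 13.6 × 9 = 122.4 eV.
ΔE = 122.4 × (1/5² − 1/7²) = 122.4 × 0.01959 = 2.398 eV.
λ = hc/ΔE = 1240 / 2.398 = 517.1 nm.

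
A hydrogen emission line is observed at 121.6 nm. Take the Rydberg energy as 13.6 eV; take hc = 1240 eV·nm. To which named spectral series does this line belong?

ΔE = 1240/121.6 = 10.20 eV.
This matches 13.6 × (1/1² − 1/2²), so n_f = 1: the Lyman series.

Lyman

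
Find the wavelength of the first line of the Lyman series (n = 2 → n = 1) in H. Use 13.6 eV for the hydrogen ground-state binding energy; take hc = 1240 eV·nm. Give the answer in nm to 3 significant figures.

122 nm

The Lyman series terminates on n_f = 1; the first line has n_i = 1+1 = 2.
ΔE = 13.60 × (1/1² − 1/2²) = 10.20 eV.
λ = 1240 / 10.20 = 122 nm.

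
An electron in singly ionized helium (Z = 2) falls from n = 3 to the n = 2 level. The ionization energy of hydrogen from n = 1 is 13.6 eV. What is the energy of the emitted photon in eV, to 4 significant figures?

The Bohr energies scale as Z², so for Z = 2: E_n = −54.40/n² eV.
E_3 = −54.40/9 = −6.044 eV and E_2 = −54.40/4 = −13.60 eV.
The photon energy is |E_3 − E_2| = 7.556 eV.

7.556 eV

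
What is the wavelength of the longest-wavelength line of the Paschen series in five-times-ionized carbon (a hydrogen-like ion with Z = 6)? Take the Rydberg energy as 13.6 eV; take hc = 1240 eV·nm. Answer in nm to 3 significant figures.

The Paschen series terminates on n_f = 3; the first line has n_i = 3+1 = 4.
ΔE = 489.6 × (1/3² − 1/4²) = 23.80 eV.
λ = 1240 / 23.80 = 52.1 nm.

52.1 nm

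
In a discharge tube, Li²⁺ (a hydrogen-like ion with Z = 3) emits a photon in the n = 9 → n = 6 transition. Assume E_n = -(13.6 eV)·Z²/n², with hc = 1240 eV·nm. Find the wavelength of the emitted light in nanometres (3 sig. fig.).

656 nm

For Z = 3 the level energies scale as Z², so the effective Rydberg energy is 13.6 × 9 = 122.4 eV.
ΔE = 122.4 × (1/6² − 1/9²) = 122.4 × 0.01543 = 1.889 eV.
λ = hc/ΔE = 1240 / 1.889 = 656 nm.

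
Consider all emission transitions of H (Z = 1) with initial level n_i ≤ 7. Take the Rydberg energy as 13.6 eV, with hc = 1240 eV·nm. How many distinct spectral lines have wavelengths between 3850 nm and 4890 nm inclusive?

2

Enumerate all n_i → n_f pairs with 1 ≤ n_f < n_i ≤ 7 and compute λ = 1240 / [13.6·1·(1/n_f² − 1/n_i²)].
Lines falling in [3850, 4890] nm: 5→4 (4052 nm), 7→5 (4654 nm).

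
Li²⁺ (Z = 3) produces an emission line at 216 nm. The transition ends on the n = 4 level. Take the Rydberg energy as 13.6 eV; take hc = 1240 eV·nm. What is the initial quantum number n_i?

The photon energy is ΔE = hc/λ = 1240 / 216 = 5.741 eV.
With Z = 3, ΔE = 122.4 × (1/n_f² − 1/n_i²), so 1/n_f² − 1/n_i² = 0.04690.
With n_f = 4: 1/n_i² = 1/16 − 0.04690 = 0.01560, so n_i ≈ 8.01.

n_i = 8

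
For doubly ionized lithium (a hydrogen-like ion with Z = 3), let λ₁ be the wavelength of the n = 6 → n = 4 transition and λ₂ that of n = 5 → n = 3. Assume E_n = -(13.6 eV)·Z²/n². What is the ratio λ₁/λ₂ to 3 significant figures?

λ ∝ 1/ΔE ∝ 1/(1/n_f² − 1/n_i²), and the Z² and hc factors cancel in the ratio.
λ₁/λ₂ = (1/3² − 1/5²)/(1/4² − 1/6²) = 0.07111/0.03472 = 2.05.

2.05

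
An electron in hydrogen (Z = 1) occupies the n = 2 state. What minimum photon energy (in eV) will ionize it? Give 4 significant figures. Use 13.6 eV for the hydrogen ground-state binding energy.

E_2 = −13.60/4 = −3.400 eV, so ionization (to E = 0) requires 3.400 eV.

3.400 eV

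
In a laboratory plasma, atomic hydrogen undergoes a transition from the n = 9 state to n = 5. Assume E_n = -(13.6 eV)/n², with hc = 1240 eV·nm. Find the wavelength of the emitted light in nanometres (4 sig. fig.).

3297 nm

ΔE = 13.60 × (1/5² − 1/9²) = 13.60 × 0.02765 = 0.3761 eV.
λ = hc/ΔE = 1240 / 0.3761 = 3297 nm.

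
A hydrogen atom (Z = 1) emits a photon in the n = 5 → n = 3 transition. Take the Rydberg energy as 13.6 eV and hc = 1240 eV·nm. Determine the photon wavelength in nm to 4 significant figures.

ΔE = 13.60 × (1/3² − 1/5²) = 13.60 × 0.07111 = 0.9671 eV.
λ = hc/ΔE = 1240 / 0.9671 = 1282 nm.
This line belongs to the Paschen series.

1282 nm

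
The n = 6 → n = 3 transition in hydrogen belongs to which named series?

The series is set by the lower level: n_f = 3 is the Paschen series.

Paschen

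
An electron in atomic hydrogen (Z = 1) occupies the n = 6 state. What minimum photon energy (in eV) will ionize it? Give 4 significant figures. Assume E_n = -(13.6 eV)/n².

E_6 = −13.60/36 = −0.3778 eV, so ionization (to E = 0) requires 0.3778 eV.

0.3778 eV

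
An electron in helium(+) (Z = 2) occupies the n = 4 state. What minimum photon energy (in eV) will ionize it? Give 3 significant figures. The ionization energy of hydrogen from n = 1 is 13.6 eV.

3.40 eV

E_n = −13.6 Z²/n² = −54.40/n² eV for Z = 2.
E_4 = −54.40/16 = −3.40 eV, so ionization (to E = 0) requires 3.40 eV.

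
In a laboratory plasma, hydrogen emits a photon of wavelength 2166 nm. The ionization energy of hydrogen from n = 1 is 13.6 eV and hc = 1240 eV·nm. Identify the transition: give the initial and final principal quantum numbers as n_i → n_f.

n_i = 7, n_f = 4

The photon energy is ΔE = hc/λ = 1240 / 2166 = 0.5725 eV.
With Z = 1, ΔE = 13.60 × (1/n_f² − 1/n_i²), so 1/n_f² − 1/n_i² = 0.04209.
Trying n_f = 4 gives 1/n_i² = 0.02041, i.e. n_i ≈ 7; this pair matches.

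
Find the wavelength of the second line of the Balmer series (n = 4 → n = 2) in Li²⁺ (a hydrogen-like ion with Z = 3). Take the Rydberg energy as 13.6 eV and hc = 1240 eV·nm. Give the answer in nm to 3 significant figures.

The Balmer series terminates on n_f = 2; the second line has n_i = 2+2 = 4.
ΔE = 122.4 × (1/2² − 1/4²) = 22.95 eV.
λ = 1240 / 22.95 = 54.0 nm.

54.0 nm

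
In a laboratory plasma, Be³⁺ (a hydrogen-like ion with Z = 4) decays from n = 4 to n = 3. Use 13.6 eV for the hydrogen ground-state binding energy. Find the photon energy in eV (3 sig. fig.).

The Bohr energies scale as Z², so for Z = 4: E_n = −217.6/n² eV.
E_4 = −217.6/16 = −13.60 eV and E_3 = −217.6/9 = −24.18 eV.
The photon energy is |E_4 − E_3| = 10.6 eV.

10.6 eV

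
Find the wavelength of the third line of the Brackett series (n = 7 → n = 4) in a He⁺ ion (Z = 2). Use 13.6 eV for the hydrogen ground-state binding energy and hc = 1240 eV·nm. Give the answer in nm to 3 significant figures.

542 nm

The Brackett series terminates on n_f = 4; the third line has n_i = 4+3 = 7.
ΔE = 54.40 × (1/4² − 1/7²) = 2.290 eV.
λ = 1240 / 2.290 = 542 nm.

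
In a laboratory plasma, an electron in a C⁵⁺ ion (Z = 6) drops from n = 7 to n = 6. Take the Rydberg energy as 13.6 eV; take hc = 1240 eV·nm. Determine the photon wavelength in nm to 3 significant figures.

For Z = 6 the level energies scale as Z², so the effective Rydberg energy is 13.6 × 36 = 489.6 eV.
ΔE = 489.6 × (1/6² − 1/7²) = 489.6 × 0.007370 = 3.608 eV.
λ = hc/ΔE = 1240 / 3.608 = 344 nm.

344 nm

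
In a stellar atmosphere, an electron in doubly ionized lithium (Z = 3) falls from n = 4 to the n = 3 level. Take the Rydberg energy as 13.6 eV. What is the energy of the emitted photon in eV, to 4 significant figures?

5.950 eV

The Bohr energies scale as Z², so for Z = 3: E_n = −122.4/n² eV.
E_4 = −122.4/16 = −7.650 eV and E_3 = −122.4/9 = −13.60 eV.
The photon energy is |E_4 − E_3| = 5.950 eV.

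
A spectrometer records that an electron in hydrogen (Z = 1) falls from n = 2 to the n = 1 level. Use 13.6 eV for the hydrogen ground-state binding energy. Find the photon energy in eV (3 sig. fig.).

E_2 = −13.60/4 = −3.400 eV and E_1 = −13.60/1 = −13.60 eV.
The photon energy is |E_2 − E_1| = 10.2 eV.

10.2 eV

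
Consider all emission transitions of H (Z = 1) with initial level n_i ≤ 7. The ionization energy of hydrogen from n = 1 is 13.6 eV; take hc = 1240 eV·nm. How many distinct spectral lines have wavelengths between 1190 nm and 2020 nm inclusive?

2

Enumerate all n_i → n_f pairs with 1 ≤ n_f < n_i ≤ 7 and compute λ = 1240 / [13.6·1·(1/n_f² − 1/n_i²)].
Lines falling in [1190, 2020] nm: 5→3 (1282 nm), 4→3 (1876 nm).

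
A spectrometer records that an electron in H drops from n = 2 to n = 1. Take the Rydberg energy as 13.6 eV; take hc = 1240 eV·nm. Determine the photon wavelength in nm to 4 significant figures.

ΔE = 13.60 × (1/1² − 1/2²) = 13.60 × 0.7500 = 10.20 eV.
λ = hc/ΔE = 1240 / 10.20 = 121.6 nm.

121.6 nm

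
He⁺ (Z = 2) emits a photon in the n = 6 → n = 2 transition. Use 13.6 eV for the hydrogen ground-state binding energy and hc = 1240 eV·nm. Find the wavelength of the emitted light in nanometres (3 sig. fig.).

103 nm

For Z = 2 the level energies scale as Z², so the effective Rydberg energy is 13.6 × 4 = 54.40 eV.
ΔE = 54.40 × (1/2² − 1/6²) = 54.40 × 0.2222 = 12.09 eV.
λ = hc/ΔE = 1240 / 12.09 = 103 nm.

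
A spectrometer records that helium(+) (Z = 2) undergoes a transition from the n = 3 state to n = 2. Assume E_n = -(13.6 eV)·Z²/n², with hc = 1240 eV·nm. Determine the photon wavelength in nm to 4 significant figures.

164.1 nm

For Z = 2 the level energies scale as Z², so the effective Rydberg energy is 13.6 × 4 = 54.40 eV.
ΔE = 54.40 × (1/2² − 1/3²) = 54.40 × 0.1389 = 7.556 eV.
λ = hc/ΔE = 1240 / 7.556 = 164.1 nm.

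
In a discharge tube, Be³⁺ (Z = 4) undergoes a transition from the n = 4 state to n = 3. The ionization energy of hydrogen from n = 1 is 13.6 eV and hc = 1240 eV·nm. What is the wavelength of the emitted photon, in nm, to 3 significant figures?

117 nm

For Z = 4 the level energies scale as Z², so the effective Rydberg energy is 13.6 × 16 = 217.6 eV.
ΔE = 217.6 × (1/3² − 1/4²) = 217.6 × 0.04861 = 10.58 eV.
λ = hc/ΔE = 1240 / 10.58 = 117 nm.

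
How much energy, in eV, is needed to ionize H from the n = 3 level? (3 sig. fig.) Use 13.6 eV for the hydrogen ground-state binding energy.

E_3 = −13.60/9 = −1.51 eV, so ionization (to E = 0) requires 1.51 eV.

1.51 eV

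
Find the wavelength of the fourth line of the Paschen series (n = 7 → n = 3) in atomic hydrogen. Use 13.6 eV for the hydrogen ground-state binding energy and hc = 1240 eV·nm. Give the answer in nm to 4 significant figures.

1005 nm

The Paschen series terminates on n_f = 3; the fourth line has n_i = 3+4 = 7.
ΔE = 13.60 × (1/3² − 1/7²) = 1.234 eV.
λ = 1240 / 1.234 = 1005 nm.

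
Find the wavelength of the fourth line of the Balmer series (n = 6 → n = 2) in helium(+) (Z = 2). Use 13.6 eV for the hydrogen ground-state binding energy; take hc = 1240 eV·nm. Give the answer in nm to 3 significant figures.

103 nm

The Balmer series terminates on n_f = 2; the fourth line has n_i = 2+4 = 6.
ΔE = 54.40 × (1/2² − 1/6²) = 12.09 eV.
λ = 1240 / 12.09 = 103 nm.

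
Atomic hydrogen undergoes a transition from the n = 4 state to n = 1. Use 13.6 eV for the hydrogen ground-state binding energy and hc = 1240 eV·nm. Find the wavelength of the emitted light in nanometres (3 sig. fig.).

ΔE = 13.60 × (1/1² − 1/4²) = 13.60 × 0.9375 = 12.75 eV.
λ = hc/ΔE = 1240 / 12.75 = 97.3 nm.

97.3 nm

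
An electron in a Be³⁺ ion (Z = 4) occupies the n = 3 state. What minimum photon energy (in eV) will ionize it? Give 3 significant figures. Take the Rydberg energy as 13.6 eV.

E_n = −13.6 Z²/n² = −217.6/n² eV for Z = 4.
E_3 = −217.6/9 = −24.2 eV, so ionization (to E = 0) requires 24.2 eV.

24.2 eV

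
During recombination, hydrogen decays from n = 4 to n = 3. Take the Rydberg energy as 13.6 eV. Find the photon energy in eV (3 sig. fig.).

E_4 = −13.60/16 = −0.8500 eV and E_3 = −13.60/9 = −1.511 eV.
The photon energy is |E_4 − E_3| = 0.661 eV.

0.661 eV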